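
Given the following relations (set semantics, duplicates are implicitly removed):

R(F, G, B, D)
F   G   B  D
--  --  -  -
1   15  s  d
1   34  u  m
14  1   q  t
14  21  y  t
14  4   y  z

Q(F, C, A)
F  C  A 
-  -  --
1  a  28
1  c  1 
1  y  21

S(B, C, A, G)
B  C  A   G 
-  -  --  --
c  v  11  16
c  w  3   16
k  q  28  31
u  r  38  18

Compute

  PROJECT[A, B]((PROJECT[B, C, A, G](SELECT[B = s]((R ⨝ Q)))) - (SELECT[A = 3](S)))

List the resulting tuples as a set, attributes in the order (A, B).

Natural join on F: {(1, 15, s, d, a, 28), (1, 15, s, d, c, 1), (1, 15, s, d, y, 21), (1, 34, u, m, a, 28), (1, 34, u, m, c, 1), (1, 34, u, m, y, 21)}
Apply σ_{B = s}; surviving tuples: {(1, 15, s, d, a, 28), (1, 15, s, d, c, 1), (1, 15, s, d, y, 21)}
Projecting to B, C, A, G: {(s, a, 28, 15), (s, c, 1, 15), (s, y, 21, 15)}
Apply σ_{A = 3}; surviving tuples: {(c, w, 3, 16)}
Taking the difference: {(s, a, 28, 15), (s, c, 1, 15), (s, y, 21, 15)}
Projecting to A, B: {(1, s), (21, s), (28, s)}

{(1, s), (21, s), (28, s)}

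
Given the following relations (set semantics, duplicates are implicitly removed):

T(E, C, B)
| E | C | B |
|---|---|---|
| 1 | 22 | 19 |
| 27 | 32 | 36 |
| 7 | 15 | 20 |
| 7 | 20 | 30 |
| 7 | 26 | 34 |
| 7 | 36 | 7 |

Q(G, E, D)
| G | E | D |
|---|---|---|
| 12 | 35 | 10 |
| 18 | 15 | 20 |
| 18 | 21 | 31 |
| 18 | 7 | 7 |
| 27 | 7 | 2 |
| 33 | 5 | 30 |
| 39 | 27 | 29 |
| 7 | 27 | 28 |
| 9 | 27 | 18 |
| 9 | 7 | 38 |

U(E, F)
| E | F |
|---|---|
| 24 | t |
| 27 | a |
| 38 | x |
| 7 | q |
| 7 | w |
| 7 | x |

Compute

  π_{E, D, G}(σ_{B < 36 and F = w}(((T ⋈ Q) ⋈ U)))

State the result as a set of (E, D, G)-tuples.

Natural join on E: {(27, 32, 36, 39, 29), (27, 32, 36, 7, 28), (27, 32, 36, 9, 18), (7, 15, 20, 18, 7), (7, 15, 20, 27, 2), (7, 15, 20, 9, 38), (7, 20, 30, 18, 7), (7, 20, 30, 27, 2), (7, 20, 30, 9, 38), (7, 26, 34, 18, 7), (7, 26, 34, 27, 2), (7, 26, 34, 9, 38), (7, 36, 7, 18, 7), (7, 36, 7, 27, 2), (7, 36, 7, 9, 38)}
Natural join on E: {(27, 32, 36, 39, 29, a), (27, 32, 36, 7, 28, a), (27, 32, 36, 9, 18, a), (7, 15, 20, 18, 7, q), (7, 15, 20, 18, 7, w), (7, 15, 20, 18, 7, x), (7, 15, 20, 27, 2, q), (7, 15, 20, 27, 2, w), (7, 15, 20, 27, 2, x), (7, 15, 20, 9, 38, q), (7, 15, 20, 9, 38, w), (7, 15, 20, 9, 38, x), (7, 20, 30, 18, 7, q), (7, 20, 30, 18, 7, w), (7, 20, 30, 18, 7, x), (7, 20, 30, 27, 2, q), (7, 20, 30, 27, 2, w), (7, 20, 30, 27, 2, x), (7, 20, 30, 9, 38, q), (7, 20, 30, 9, 38, w), (7, 20, 30, 9, 38, x), (7, 26, 34, 18, 7, q), (7, 26, 34, 18, 7, w), (7, 26, 34, 18, 7, x), (7, 26, 34, 27, 2, q), (7, 26, 34, 27, 2, w), (7, 26, 34, 27, 2, x), (7, 26, 34, 9, 38, q), (7, 26, 34, 9, 38, w), (7, 26, 34, 9, 38, x), (7, 36, 7, 18, 7, q), (7, 36, 7, 18, 7, w), (7, 36, 7, 18, 7, x), (7, 36, 7, 27, 2, q), (7, 36, 7, 27, 2, w), (7, 36, 7, 27, 2, x), (7, 36, 7, 9, 38, q), (7, 36, 7, 9, 38, w), (7, 36, 7, 9, 38, x)}
σ[B < 36 and F = w]: keep tuples satisfying B < 36 and F = w → {(7, 15, 20, 18, 7, w), (7, 15, 20, 27, 2, w), (7, 15, 20, 9, 38, w), (7, 20, 30, 18, 7, w), (7, 20, 30, 27, 2, w), (7, 20, 30, 9, 38, w), (7, 26, 34, 18, 7, w), (7, 26, 34, 27, 2, w), (7, 26, 34, 9, 38, w), (7, 36, 7, 18, 7, w), (7, 36, 7, 27, 2, w), (7, 36, 7, 9, 38, w)}
π[E, D, G]: project onto (E, D, G) (9 duplicate(s) eliminated) → {(7, 2, 27), (7, 38, 9), (7, 7, 18)}

{(7, 2, 27), (7, 38, 9), (7, 7, 18)}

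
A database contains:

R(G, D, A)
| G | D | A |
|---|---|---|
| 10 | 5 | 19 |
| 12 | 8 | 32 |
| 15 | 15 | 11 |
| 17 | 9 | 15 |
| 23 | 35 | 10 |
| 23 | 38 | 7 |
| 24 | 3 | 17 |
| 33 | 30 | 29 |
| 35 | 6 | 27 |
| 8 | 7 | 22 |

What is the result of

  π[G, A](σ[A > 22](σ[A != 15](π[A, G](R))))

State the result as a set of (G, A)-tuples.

{(12, 32), (33, 29), (35, 27)}

π_{A, G} gives {(10, 23), (11, 15), (15, 17), (17, 24), (19, 10), (22, 8), (27, 35), (29, 33), (32, 12), (7, 23)}.
Apply σ_{A != 15}; surviving tuples: {(10, 23), (11, 15), (17, 24), (19, 10), (22, 8), (27, 35), (29, 33), (32, 12), (7, 23)}
Apply σ_{A > 22}; surviving tuples: {(27, 35), (29, 33), (32, 12)}
π_{G, A} gives {(12, 32), (33, 29), (35, 27)}.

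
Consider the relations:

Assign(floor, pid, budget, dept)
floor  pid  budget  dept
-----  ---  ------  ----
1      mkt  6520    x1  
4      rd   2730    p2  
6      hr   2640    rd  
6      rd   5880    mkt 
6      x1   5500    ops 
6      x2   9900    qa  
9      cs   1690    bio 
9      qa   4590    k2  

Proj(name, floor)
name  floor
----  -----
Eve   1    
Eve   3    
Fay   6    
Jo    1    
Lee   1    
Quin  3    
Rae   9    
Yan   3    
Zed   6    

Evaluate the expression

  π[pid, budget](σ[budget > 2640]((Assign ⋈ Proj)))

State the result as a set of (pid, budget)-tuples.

{(mkt, 6520), (qa, 4590), (rd, 5880), (x1, 5500), (x2, 9900)}

Natural join on floor: {(1, mkt, 6520, x1, Eve), (1, mkt, 6520, x1, Jo), (1, mkt, 6520, x1, Lee), (6, hr, 2640, rd, Fay), (6, hr, 2640, rd, Zed), (6, rd, 5880, mkt, Fay), (6, rd, 5880, mkt, Zed), (6, x1, 5500, ops, Fay), (6, x1, 5500, ops, Zed), (6, x2, 9900, qa, Fay), (6, x2, 9900, qa, Zed), (9, cs, 1690, bio, Rae), (9, qa, 4590, k2, Rae)}
σ[budget > 2640]: keep tuples satisfying budget > 2640 → {(1, mkt, 6520, x1, Eve), (1, mkt, 6520, x1, Jo), (1, mkt, 6520, x1, Lee), (6, rd, 5880, mkt, Fay), (6, rd, 5880, mkt, Zed), (6, x1, 5500, ops, Fay), (6, x1, 5500, ops, Zed), (6, x2, 9900, qa, Fay), (6, x2, 9900, qa, Zed), (9, qa, 4590, k2, Rae)}
Projecting to pid, budget (5 duplicate(s) eliminated): {(mkt, 6520), (qa, 4590), (rd, 5880), (x1, 5500), (x2, 9900)}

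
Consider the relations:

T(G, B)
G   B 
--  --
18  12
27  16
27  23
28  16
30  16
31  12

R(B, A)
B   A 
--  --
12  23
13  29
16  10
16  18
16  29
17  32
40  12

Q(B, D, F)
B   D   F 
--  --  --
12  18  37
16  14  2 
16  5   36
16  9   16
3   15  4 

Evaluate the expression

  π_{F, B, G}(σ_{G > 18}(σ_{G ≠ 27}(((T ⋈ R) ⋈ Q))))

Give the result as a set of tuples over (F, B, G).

{(16, 16, 28), (16, 16, 30), (2, 16, 28), (2, 16, 30), (36, 16, 28), (36, 16, 30), (37, 12, 31)}

T ⋈ R (natural join on B): {(18, 12, 23), (27, 16, 10), (27, 16, 18), (27, 16, 29), (28, 16, 10), (28, 16, 18), (28, 16, 29), (30, 16, 10), (30, 16, 18), (30, 16, 29), (31, 12, 23)}
(T ⋈ R) ⋈ Q (natural join on B): {(18, 12, 23, 18, 37), (27, 16, 10, 14, 2), (27, 16, 10, 5, 36), (27, 16, 10, 9, 16), (27, 16, 18, 14, 2), (27, 16, 18, 5, 36), (27, 16, 18, 9, 16), (27, 16, 29, 14, 2), (27, 16, 29, 5, 36), (27, 16, 29, 9, 16), (28, 16, 10, 14, 2), (28, 16, 10, 5, 36), (28, 16, 10, 9, 16), (28, 16, 18, 14, 2), (28, 16, 18, 5, 36), (28, 16, 18, 9, 16), (28, 16, 29, 14, 2), (28, 16, 29, 5, 36), (28, 16, 29, 9, 16), (30, 16, 10, 14, 2), (30, 16, 10, 5, 36), (30, 16, 10, 9, 16), (30, 16, 18, 14, 2), (30, 16, 18, 5, 36), (30, 16, 18, 9, 16), (30, 16, 29, 14, 2), (30, 16, 29, 5, 36), (30, 16, 29, 9, 16), (31, 12, 23, 18, 37)}
Filtering on G ≠ 27 leaves {(18, 12, 23, 18, 37), (28, 16, 10, 14, 2), (28, 16, 10, 5, 36), (28, 16, 10, 9, 16), (28, 16, 18, 14, 2), (28, 16, 18, 5, 36), (28, 16, 18, 9, 16), (28, 16, 29, 14, 2), (28, 16, 29, 5, 36), (28, 16, 29, 9, 16), (30, 16, 10, 14, 2), (30, 16, 10, 5, 36), (30, 16, 10, 9, 16), (30, 16, 18, 14, 2), (30, 16, 18, 5, 36), (30, 16, 18, 9, 16), (30, 16, 29, 14, 2), (30, 16, 29, 5, 36), (30, 16, 29, 9, 16), (31, 12, 23, 18, 37)}.
Filtering on G > 18 leaves {(28, 16, 10, 14, 2), (28, 16, 10, 5, 36), (28, 16, 10, 9, 16), (28, 16, 18, 14, 2), (28, 16, 18, 5, 36), (28, 16, 18, 9, 16), (28, 16, 29, 14, 2), (28, 16, 29, 5, 36), (28, 16, 29, 9, 16), (30, 16, 10, 14, 2), (30, 16, 10, 5, 36), (30, 16, 10, 9, 16), (30, 16, 18, 14, 2), (30, 16, 18, 5, 36), (30, 16, 18, 9, 16), (30, 16, 29, 14, 2), (30, 16, 29, 5, 36), (30, 16, 29, 9, 16), (31, 12, 23, 18, 37)}.
Projecting to F, B, G (12 duplicate(s) eliminated): {(16, 16, 28), (16, 16, 30), (2, 16, 28), (2, 16, 30), (36, 16, 28), (36, 16, 30), (37, 12, 31)}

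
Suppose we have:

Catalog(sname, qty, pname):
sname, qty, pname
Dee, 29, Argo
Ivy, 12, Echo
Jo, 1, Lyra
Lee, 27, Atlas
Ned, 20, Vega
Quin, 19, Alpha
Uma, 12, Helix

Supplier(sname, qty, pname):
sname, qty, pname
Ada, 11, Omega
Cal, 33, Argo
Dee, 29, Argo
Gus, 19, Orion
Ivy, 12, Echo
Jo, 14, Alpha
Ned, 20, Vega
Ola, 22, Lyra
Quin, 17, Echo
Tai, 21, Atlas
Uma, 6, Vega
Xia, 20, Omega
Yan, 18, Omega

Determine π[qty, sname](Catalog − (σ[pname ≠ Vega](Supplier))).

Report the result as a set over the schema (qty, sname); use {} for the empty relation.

Selection pname ≠ Vega: {(Ada, 11, Omega), (Cal, 33, Argo), (Dee, 29, Argo), (Gus, 19, Orion), (Ivy, 12, Echo), (Jo, 14, Alpha), (Ola, 22, Lyra), (Quin, 17, Echo), (Tai, 21, Atlas), (Xia, 20, Omega), (Yan, 18, Omega)}
Taking the difference: {(Jo, 1, Lyra), (Lee, 27, Atlas), (Ned, 20, Vega), (Quin, 19, Alpha), (Uma, 12, Helix)}
Projecting to qty, sname: {(1, Jo), (12, Uma), (19, Quin), (20, Ned), (27, Lee)}

{(1, Jo), (12, Uma), (19, Quin), (20, Ned), (27, Lee)}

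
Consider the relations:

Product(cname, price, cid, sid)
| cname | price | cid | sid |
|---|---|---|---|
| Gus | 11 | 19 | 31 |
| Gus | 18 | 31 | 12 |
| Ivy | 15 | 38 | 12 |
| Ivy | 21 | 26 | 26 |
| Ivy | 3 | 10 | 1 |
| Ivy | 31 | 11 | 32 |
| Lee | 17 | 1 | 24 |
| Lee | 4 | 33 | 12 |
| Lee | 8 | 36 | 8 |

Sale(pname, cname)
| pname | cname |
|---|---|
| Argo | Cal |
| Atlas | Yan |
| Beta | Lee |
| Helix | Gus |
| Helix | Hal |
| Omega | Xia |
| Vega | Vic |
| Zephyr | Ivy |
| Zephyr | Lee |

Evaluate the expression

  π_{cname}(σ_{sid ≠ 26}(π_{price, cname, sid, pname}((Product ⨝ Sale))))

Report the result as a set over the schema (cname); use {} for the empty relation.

{Gus, Ivy, Lee}

Product ⋈ Sale (natural join on cname): {(Gus, 11, 19, 31, Helix), (Gus, 18, 31, 12, Helix), (Ivy, 15, 38, 12, Zephyr), (Ivy, 21, 26, 26, Zephyr), (Ivy, 3, 10, 1, Zephyr), (Ivy, 31, 11, 32, Zephyr), (Lee, 17, 1, 24, Beta), (Lee, 17, 1, 24, Zephyr), (Lee, 4, 33, 12, Beta), (Lee, 4, 33, 12, Zephyr), (Lee, 8, 36, 8, Beta), (Lee, 8, 36, 8, Zephyr)}
Projecting to price, cname, sid, pname: {(11, Gus, 31, Helix), (15, Ivy, 12, Zephyr), (17, Lee, 24, Beta), (17, Lee, 24, Zephyr), (18, Gus, 12, Helix), (21, Ivy, 26, Zephyr), (3, Ivy, 1, Zephyr), (31, Ivy, 32, Zephyr), (4, Lee, 12, Beta), (4, Lee, 12, Zephyr), (8, Lee, 8, Beta), (8, Lee, 8, Zephyr)}
Apply σ_{sid ≠ 26}; surviving tuples: {(11, Gus, 31, Helix), (15, Ivy, 12, Zephyr), (17, Lee, 24, Beta), (17, Lee, 24, Zephyr), (18, Gus, 12, Helix), (3, Ivy, 1, Zephyr), (31, Ivy, 32, Zephyr), (4, Lee, 12, Beta), (4, Lee, 12, Zephyr), (8, Lee, 8, Beta), (8, Lee, 8, Zephyr)}
Projecting to cname (8 duplicate(s) eliminated): {Gus, Ivy, Lee}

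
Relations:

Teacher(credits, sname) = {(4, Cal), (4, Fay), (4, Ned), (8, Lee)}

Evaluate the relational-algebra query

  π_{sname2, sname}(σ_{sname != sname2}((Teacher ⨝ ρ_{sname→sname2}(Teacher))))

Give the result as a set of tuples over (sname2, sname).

ρ[sname→sname2]: schema becomes (credits, sname2); tuples unchanged.
Joining Teacher and ρ_{sname→sname2}(Teacher) on credits yields {(4, Cal, Cal), (4, Cal, Fay), (4, Cal, Ned), (4, Fay, Cal), (4, Fay, Fay), (4, Fay, Ned), (4, Ned, Cal), (4, Ned, Fay), (4, Ned, Ned), (8, Lee, Lee)}.
Filtering on sname != sname2 leaves {(4, Cal, Fay), (4, Cal, Ned), (4, Fay, Cal), (4, Fay, Ned), (4, Ned, Cal), (4, Ned, Fay)}.
π[sname2, sname]: project onto (sname2, sname) → {(Cal, Fay), (Cal, Ned), (Fay, Cal), (Fay, Ned), (Ned, Cal), (Ned, Fay)}

{(Cal, Fay), (Cal, Ned), (Fay, Cal), (Fay, Ned), (Ned, Cal), (Ned, Fay)}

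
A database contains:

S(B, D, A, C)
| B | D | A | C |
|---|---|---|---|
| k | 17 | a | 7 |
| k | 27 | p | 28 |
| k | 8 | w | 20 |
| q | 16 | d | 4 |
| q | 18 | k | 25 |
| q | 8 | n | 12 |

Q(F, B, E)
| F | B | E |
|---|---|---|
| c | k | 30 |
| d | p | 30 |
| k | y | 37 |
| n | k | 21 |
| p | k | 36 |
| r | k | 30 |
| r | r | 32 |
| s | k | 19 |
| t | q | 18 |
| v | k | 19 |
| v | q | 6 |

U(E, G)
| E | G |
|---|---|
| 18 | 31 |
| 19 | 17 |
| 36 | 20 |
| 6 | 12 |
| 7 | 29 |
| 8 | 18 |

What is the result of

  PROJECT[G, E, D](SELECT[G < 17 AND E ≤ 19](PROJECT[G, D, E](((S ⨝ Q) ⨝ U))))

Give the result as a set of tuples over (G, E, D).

S ⋈ Q (natural join on B): {(k, 17, a, 7, c, 30), (k, 17, a, 7, n, 21), (k, 17, a, 7, p, 36), (k, 17, a, 7, r, 30), (k, 17, a, 7, s, 19), (k, 17, a, 7, v, 19), (k, 27, p, 28, c, 30), (k, 27, p, 28, n, 21), (k, 27, p, 28, p, 36), (k, 27, p, 28, r, 30), (k, 27, p, 28, s, 19), (k, 27, p, 28, v, 19), (k, 8, w, 20, c, 30), (k, 8, w, 20, n, 21), (k, 8, w, 20, p, 36), (k, 8, w, 20, r, 30), (k, 8, w, 20, s, 19), (k, 8, w, 20, v, 19), (q, 16, d, 4, t, 18), (q, 16, d, 4, v, 6), (q, 18, k, 25, t, 18), (q, 18, k, 25, v, 6), (q, 8, n, 12, t, 18), (q, 8, n, 12, v, 6)}
(S ⨝ Q) ⋈ U (natural join on E): {(k, 17, a, 7, p, 36, 20), (k, 17, a, 7, s, 19, 17), (k, 17, a, 7, v, 19, 17), (k, 27, p, 28, p, 36, 20), (k, 27, p, 28, s, 19, 17), (k, 27, p, 28, v, 19, 17), (k, 8, w, 20, p, 36, 20), (k, 8, w, 20, s, 19, 17), (k, 8, w, 20, v, 19, 17), (q, 16, d, 4, t, 18, 31), (q, 16, d, 4, v, 6, 12), (q, 18, k, 25, t, 18, 31), (q, 18, k, 25, v, 6, 12), (q, 8, n, 12, t, 18, 31), (q, 8, n, 12, v, 6, 12)}
π_{G, D, E} gives {(12, 16, 6), (12, 18, 6), (12, 8, 6), (17, 17, 19), (17, 27, 19), (17, 8, 19), (20, 17, 36), (20, 27, 36), (20, 8, 36), (31, 16, 18), (31, 18, 18), (31, 8, 18)} (3 duplicate(s) eliminated).
σ[G < 17 AND E ≤ 19]: keep tuples satisfying G < 17 AND E ≤ 19 → {(12, 16, 6), (12, 18, 6), (12, 8, 6)}
π_{G, E, D} gives {(12, 6, 16), (12, 6, 18), (12, 6, 8)}.

{(12, 6, 16), (12, 6, 18), (12, 6, 8)}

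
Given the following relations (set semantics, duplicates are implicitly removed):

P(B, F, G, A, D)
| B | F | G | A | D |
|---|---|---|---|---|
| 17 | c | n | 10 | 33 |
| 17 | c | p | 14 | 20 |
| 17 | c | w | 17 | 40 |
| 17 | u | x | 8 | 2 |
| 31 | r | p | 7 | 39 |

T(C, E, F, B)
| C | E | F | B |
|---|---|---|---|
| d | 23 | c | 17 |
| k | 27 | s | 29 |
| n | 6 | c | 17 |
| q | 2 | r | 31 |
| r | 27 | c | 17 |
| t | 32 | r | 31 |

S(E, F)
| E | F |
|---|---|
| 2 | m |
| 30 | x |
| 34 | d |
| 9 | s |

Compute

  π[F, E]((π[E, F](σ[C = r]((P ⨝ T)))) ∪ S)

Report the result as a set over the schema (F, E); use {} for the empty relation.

{(c, 27), (d, 34), (m, 2), (s, 9), (x, 30)}

P ⋈ T (natural join on B, F): {(17, c, n, 10, 33, d, 23), (17, c, n, 10, 33, n, 6), (17, c, n, 10, 33, r, 27), (17, c, p, 14, 20, d, 23), (17, c, p, 14, 20, n, 6), (17, c, p, 14, 20, r, 27), (17, c, w, 17, 40, d, 23), (17, c, w, 17, 40, n, 6), (17, c, w, 17, 40, r, 27), (31, r, p, 7, 39, q, 2), (31, r, p, 7, 39, t, 32)}
Filtering on C = r leaves {(17, c, n, 10, 33, r, 27), (17, c, p, 14, 20, r, 27), (17, c, w, 17, 40, r, 27)}.
Keep only column(s) E, F (2 duplicate(s) eliminated): {(27, c)}
Set union of the two operands is {(2, m), (27, c), (30, x), (34, d), (9, s)}.
Keep only column(s) F, E: {(c, 27), (d, 34), (m, 2), (s, 9), (x, 30)}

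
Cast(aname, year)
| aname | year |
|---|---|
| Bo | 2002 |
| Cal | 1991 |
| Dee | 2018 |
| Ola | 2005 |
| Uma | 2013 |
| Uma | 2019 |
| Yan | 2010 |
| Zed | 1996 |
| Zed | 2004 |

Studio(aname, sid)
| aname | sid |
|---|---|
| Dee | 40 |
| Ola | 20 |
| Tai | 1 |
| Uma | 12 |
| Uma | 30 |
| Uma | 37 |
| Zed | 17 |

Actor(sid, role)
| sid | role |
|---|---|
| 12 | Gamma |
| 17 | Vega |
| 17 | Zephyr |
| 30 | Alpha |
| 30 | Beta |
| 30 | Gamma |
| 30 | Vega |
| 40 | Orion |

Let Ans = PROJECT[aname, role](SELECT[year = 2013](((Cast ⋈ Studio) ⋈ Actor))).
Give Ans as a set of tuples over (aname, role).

{(Uma, Alpha), (Uma, Beta), (Uma, Gamma), (Uma, Vega)}

Joining Cast and Studio on aname yields {(Dee, 2018, 40), (Ola, 2005, 20), (Uma, 2013, 12), (Uma, 2013, 30), (Uma, 2013, 37), (Uma, 2019, 12), (Uma, 2019, 30), (Uma, 2019, 37), (Zed, 1996, 17), (Zed, 2004, 17)}.
Joining (Cast ⋈ Studio) and Actor on sid yields {(Dee, 2018, 40, Orion), (Uma, 2013, 12, Gamma), (Uma, 2013, 30, Alpha), (Uma, 2013, 30, Beta), (Uma, 2013, 30, Gamma), (Uma, 2013, 30, Vega), (Uma, 2019, 12, Gamma), (Uma, 2019, 30, Alpha), (Uma, 2019, 30, Beta), (Uma, 2019, 30, Gamma), (Uma, 2019, 30, Vega), (Zed, 1996, 17, Vega), (Zed, 1996, 17, Zephyr), (Zed, 2004, 17, Vega), (Zed, 2004, 17, Zephyr)}.
σ[year = 2013]: keep tuples satisfying year = 2013 → {(Uma, 2013, 12, Gamma), (Uma, 2013, 30, Alpha), (Uma, 2013, 30, Beta), (Uma, 2013, 30, Gamma), (Uma, 2013, 30, Vega)}
π_{aname, role} gives {(Uma, Alpha), (Uma, Beta), (Uma, Gamma), (Uma, Vega)} (1 duplicate(s) eliminated).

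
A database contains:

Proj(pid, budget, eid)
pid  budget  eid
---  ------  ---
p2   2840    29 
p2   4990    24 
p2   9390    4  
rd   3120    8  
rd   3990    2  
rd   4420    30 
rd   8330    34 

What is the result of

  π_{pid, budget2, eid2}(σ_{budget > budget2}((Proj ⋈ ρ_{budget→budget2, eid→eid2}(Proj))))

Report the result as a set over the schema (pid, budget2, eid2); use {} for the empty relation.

ρ[budget→budget2, eid→eid2]: schema becomes (pid, budget2, eid2); tuples unchanged.
Joining Proj and ρ_{budget→budget2, eid→eid2}(Proj) on pid yields {(p2, 2840, 29, 2840, 29), (p2, 2840, 29, 4990, 24), (p2, 2840, 29, 9390, 4), (p2, 4990, 24, 2840, 29), (p2, 4990, 24, 4990, 24), (p2, 4990, 24, 9390, 4), (p2, 9390, 4, 2840, 29), (p2, 9390, 4, 4990, 24), (p2, 9390, 4, 9390, 4), (rd, 3120, 8, 3120, 8), (rd, 3120, 8, 3990, 2), (rd, 3120, 8, 4420, 30), (rd, 3120, 8, 8330, 34), (rd, 3990, 2, 3120, 8), (rd, 3990, 2, 3990, 2), (rd, 3990, 2, 4420, 30), (rd, 3990, 2, 8330, 34), (rd, 4420, 30, 3120, 8), (rd, 4420, 30, 3990, 2), (rd, 4420, 30, 4420, 30), (rd, 4420, 30, 8330, 34), (rd, 8330, 34, 3120, 8), (rd, 8330, 34, 3990, 2), (rd, 8330, 34, 4420, 30), (rd, 8330, 34, 8330, 34)}.
Selection budget > budget2: {(p2, 4990, 24, 2840, 29), (p2, 9390, 4, 2840, 29), (p2, 9390, 4, 4990, 24), (rd, 3990, 2, 3120, 8), (rd, 4420, 30, 3120, 8), (rd, 4420, 30, 3990, 2), (rd, 8330, 34, 3120, 8), (rd, 8330, 34, 3990, 2), (rd, 8330, 34, 4420, 30)}
π_{pid, budget2, eid2} gives {(p2, 2840, 29), (p2, 4990, 24), (rd, 3120, 8), (rd, 3990, 2), (rd, 4420, 30)} (4 duplicate(s) eliminated).

{(p2, 2840, 29), (p2, 4990, 24), (rd, 3120, 8), (rd, 3990, 2), (rd, 4420, 30)}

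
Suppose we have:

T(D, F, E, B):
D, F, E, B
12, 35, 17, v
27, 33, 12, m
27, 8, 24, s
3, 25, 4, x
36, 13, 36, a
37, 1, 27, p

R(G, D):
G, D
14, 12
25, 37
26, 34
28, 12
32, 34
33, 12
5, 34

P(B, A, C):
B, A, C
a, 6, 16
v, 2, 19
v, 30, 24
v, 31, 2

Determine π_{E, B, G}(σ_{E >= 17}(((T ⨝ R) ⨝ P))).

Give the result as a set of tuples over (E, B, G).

{(17, v, 14), (17, v, 28), (17, v, 33)}

Joining T and R on D yields {(12, 35, 17, v, 14), (12, 35, 17, v, 28), (12, 35, 17, v, 33), (37, 1, 27, p, 25)}.
Joining (T ⨝ R) and P on B yields {(12, 35, 17, v, 14, 2, 19), (12, 35, 17, v, 14, 30, 24), (12, 35, 17, v, 14, 31, 2), (12, 35, 17, v, 28, 2, 19), (12, 35, 17, v, 28, 30, 24), (12, 35, 17, v, 28, 31, 2), (12, 35, 17, v, 33, 2, 19), (12, 35, 17, v, 33, 30, 24), (12, 35, 17, v, 33, 31, 2)}.
Apply σ_{E >= 17}; surviving tuples: {(12, 35, 17, v, 14, 2, 19), (12, 35, 17, v, 14, 30, 24), (12, 35, 17, v, 14, 31, 2), (12, 35, 17, v, 28, 2, 19), (12, 35, 17, v, 28, 30, 24), (12, 35, 17, v, 28, 31, 2), (12, 35, 17, v, 33, 2, 19), (12, 35, 17, v, 33, 30, 24), (12, 35, 17, v, 33, 31, 2)}
π_{E, B, G} gives {(17, v, 14), (17, v, 28), (17, v, 33)} (6 duplicate(s) eliminated).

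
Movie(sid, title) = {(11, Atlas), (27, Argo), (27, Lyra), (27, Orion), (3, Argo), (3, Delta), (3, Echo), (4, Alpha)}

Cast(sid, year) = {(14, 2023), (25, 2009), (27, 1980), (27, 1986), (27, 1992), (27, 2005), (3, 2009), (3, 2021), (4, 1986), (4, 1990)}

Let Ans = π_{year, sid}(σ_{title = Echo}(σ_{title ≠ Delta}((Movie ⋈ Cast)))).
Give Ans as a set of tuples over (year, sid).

Natural join on sid: {(27, Argo, 1980), (27, Argo, 1986), (27, Argo, 1992), (27, Argo, 2005), (27, Lyra, 1980), (27, Lyra, 1986), (27, Lyra, 1992), (27, Lyra, 2005), (27, Orion, 1980), (27, Orion, 1986), (27, Orion, 1992), (27, Orion, 2005), (3, Argo, 2009), (3, Argo, 2021), (3, Delta, 2009), (3, Delta, 2021), (3, Echo, 2009), (3, Echo, 2021), (4, Alpha, 1986), (4, Alpha, 1990)}
Apply σ_{title ≠ Delta}; surviving tuples: {(27, Argo, 1980), (27, Argo, 1986), (27, Argo, 1992), (27, Argo, 2005), (27, Lyra, 1980), (27, Lyra, 1986), (27, Lyra, 1992), (27, Lyra, 2005), (27, Orion, 1980), (27, Orion, 1986), (27, Orion, 1992), (27, Orion, 2005), (3, Argo, 2009), (3, Argo, 2021), (3, Echo, 2009), (3, Echo, 2021), (4, Alpha, 1986), (4, Alpha, 1990)}
Apply σ_{title = Echo}; surviving tuples: {(3, Echo, 2009), (3, Echo, 2021)}
π[year, sid]: project onto (year, sid) → {(2009, 3), (2021, 3)}

{(2009, 3), (2021, 3)}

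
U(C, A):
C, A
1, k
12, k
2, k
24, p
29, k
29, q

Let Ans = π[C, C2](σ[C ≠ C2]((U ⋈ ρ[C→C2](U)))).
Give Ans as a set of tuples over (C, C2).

{(1, 12), (1, 2), (1, 29), (12, 1), (12, 2), (12, 29), (2, 1), (2, 12), (2, 29), (29, 1), (29, 12), (29, 2)}

ρ[C→C2]: schema becomes (C2, A); tuples unchanged.
U ⋈ ρ[C→C2](U) (natural join on A): {(1, k, 1), (1, k, 12), (1, k, 2), (1, k, 29), (12, k, 1), (12, k, 12), (12, k, 2), (12, k, 29), (2, k, 1), (2, k, 12), (2, k, 2), (2, k, 29), (24, p, 24), (29, k, 1), (29, k, 12), (29, k, 2), (29, k, 29), (29, q, 29)}
Apply σ_{C ≠ C2}; surviving tuples: {(1, k, 12), (1, k, 2), (1, k, 29), (12, k, 1), (12, k, 2), (12, k, 29), (2, k, 1), (2, k, 12), (2, k, 29), (29, k, 1), (29, k, 12), (29, k, 2)}
Projecting to C, C2: {(1, 12), (1, 2), (1, 29), (12, 1), (12, 2), (12, 29), (2, 1), (2, 12), (2, 29), (29, 1), (29, 12), (29, 2)}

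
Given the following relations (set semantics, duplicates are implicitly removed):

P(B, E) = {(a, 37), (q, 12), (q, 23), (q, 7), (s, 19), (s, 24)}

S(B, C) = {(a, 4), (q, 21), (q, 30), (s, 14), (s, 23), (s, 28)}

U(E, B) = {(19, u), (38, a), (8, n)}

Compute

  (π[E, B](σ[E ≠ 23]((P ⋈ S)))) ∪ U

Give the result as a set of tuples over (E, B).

{(12, q), (19, s), (19, u), (24, s), (37, a), (38, a), (7, q), (8, n)}

Natural join on B: {(a, 37, 4), (q, 12, 21), (q, 12, 30), (q, 23, 21), (q, 23, 30), (q, 7, 21), (q, 7, 30), (s, 19, 14), (s, 19, 23), (s, 19, 28), (s, 24, 14), (s, 24, 23), (s, 24, 28)}
Apply σ_{E ≠ 23}; surviving tuples: {(a, 37, 4), (q, 12, 21), (q, 12, 30), (q, 7, 21), (q, 7, 30), (s, 19, 14), (s, 19, 23), (s, 19, 28), (s, 24, 14), (s, 24, 23), (s, 24, 28)}
Projecting to E, B (6 duplicate(s) eliminated): {(12, q), (19, s), (24, s), (37, a), (7, q)}
Set union of the two operands is {(12, q), (19, s), (19, u), (24, s), (37, a), (38, a), (7, q), (8, n)}.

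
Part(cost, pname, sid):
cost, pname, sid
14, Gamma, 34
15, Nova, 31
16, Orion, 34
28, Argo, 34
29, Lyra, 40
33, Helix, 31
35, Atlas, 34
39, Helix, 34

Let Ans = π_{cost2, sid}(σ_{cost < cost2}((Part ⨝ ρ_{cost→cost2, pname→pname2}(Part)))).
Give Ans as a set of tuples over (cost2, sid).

{(16, 34), (28, 34), (33, 31), (35, 34), (39, 34)}

ρ[cost→cost2, pname→pname2]: schema becomes (cost2, pname2, sid); tuples unchanged.
Part ⋈ ρ_{cost→cost2, pname→pname2}(Part) (natural join on sid): {(14, Gamma, 34, 14, Gamma), (14, Gamma, 34, 16, Orion), (14, Gamma, 34, 28, Argo), (14, Gamma, 34, 35, Atlas), (14, Gamma, 34, 39, Helix), (15, Nova, 31, 15, Nova), (15, Nova, 31, 33, Helix), (16, Orion, 34, 14, Gamma), (16, Orion, 34, 16, Orion), (16, Orion, 34, 28, Argo), (16, Orion, 34, 35, Atlas), (16, Orion, 34, 39, Helix), (28, Argo, 34, 14, Gamma), (28, Argo, 34, 16, Orion), (28, Argo, 34, 28, Argo), (28, Argo, 34, 35, Atlas), (28, Argo, 34, 39, Helix), (29, Lyra, 40, 29, Lyra), (33, Helix, 31, 15, Nova), (33, Helix, 31, 33, Helix), (35, Atlas, 34, 14, Gamma), (35, Atlas, 34, 16, Orion), (35, Atlas, 34, 28, Argo), (35, Atlas, 34, 35, Atlas), (35, Atlas, 34, 39, Helix), (39, Helix, 34, 14, Gamma), (39, Helix, 34, 16, Orion), (39, Helix, 34, 28, Argo), (39, Helix, 34, 35, Atlas), (39, Helix, 34, 39, Helix)}
Selection cost < cost2: {(14, Gamma, 34, 16, Orion), (14, Gamma, 34, 28, Argo), (14, Gamma, 34, 35, Atlas), (14, Gamma, 34, 39, Helix), (15, Nova, 31, 33, Helix), (16, Orion, 34, 28, Argo), (16, Orion, 34, 35, Atlas), (16, Orion, 34, 39, Helix), (28, Argo, 34, 35, Atlas), (28, Argo, 34, 39, Helix), (35, Atlas, 34, 39, Helix)}
Keep only column(s) cost2, sid (6 duplicate(s) eliminated): {(16, 34), (28, 34), (33, 31), (35, 34), (39, 34)}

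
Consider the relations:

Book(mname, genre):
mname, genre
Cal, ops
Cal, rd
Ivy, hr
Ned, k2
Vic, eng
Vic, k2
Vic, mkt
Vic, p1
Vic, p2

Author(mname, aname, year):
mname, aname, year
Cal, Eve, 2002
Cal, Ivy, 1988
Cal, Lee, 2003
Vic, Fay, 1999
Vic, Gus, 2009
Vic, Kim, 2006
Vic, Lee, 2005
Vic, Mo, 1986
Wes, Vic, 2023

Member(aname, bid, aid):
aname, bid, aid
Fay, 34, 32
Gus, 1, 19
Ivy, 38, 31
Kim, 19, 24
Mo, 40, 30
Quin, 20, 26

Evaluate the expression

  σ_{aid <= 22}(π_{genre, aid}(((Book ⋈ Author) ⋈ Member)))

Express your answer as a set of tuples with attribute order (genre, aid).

Joining Book and Author on mname yields {(Cal, ops, Eve, 2002), (Cal, ops, Ivy, 1988), (Cal, ops, Lee, 2003), (Cal, rd, Eve, 2002), (Cal, rd, Ivy, 1988), (Cal, rd, Lee, 2003), (Vic, eng, Fay, 1999), (Vic, eng, Gus, 2009), (Vic, eng, Kim, 2006), (Vic, eng, Lee, 2005), (Vic, eng, Mo, 1986), (Vic, k2, Fay, 1999), (Vic, k2, Gus, 2009), (Vic, k2, Kim, 2006), (Vic, k2, Lee, 2005), (Vic, k2, Mo, 1986), (Vic, mkt, Fay, 1999), (Vic, mkt, Gus, 2009), (Vic, mkt, Kim, 2006), (Vic, mkt, Lee, 2005), (Vic, mkt, Mo, 1986), (Vic, p1, Fay, 1999), (Vic, p1, Gus, 2009), (Vic, p1, Kim, 2006), (Vic, p1, Lee, 2005), (Vic, p1, Mo, 1986), (Vic, p2, Fay, 1999), (Vic, p2, Gus, 2009), (Vic, p2, Kim, 2006), (Vic, p2, Lee, 2005), (Vic, p2, Mo, 1986)}.
Joining (Book ⋈ Author) and Member on aname yields {(Cal, ops, Ivy, 1988, 38, 31), (Cal, rd, Ivy, 1988, 38, 31), (Vic, eng, Fay, 1999, 34, 32), (Vic, eng, Gus, 2009, 1, 19), (Vic, eng, Kim, 2006, 19, 24), (Vic, eng, Mo, 1986, 40, 30), (Vic, k2, Fay, 1999, 34, 32), (Vic, k2, Gus, 2009, 1, 19), (Vic, k2, Kim, 2006, 19, 24), (Vic, k2, Mo, 1986, 40, 30), (Vic, mkt, Fay, 1999, 34, 32), (Vic, mkt, Gus, 2009, 1, 19), (Vic, mkt, Kim, 2006, 19, 24), (Vic, mkt, Mo, 1986, 40, 30), (Vic, p1, Fay, 1999, 34, 32), (Vic, p1, Gus, 2009, 1, 19), (Vic, p1, Kim, 2006, 19, 24), (Vic, p1, Mo, 1986, 40, 30), (Vic, p2, Fay, 1999, 34, 32), (Vic, p2, Gus, 2009, 1, 19), (Vic, p2, Kim, 2006, 19, 24), (Vic, p2, Mo, 1986, 40, 30)}.
π[genre, aid]: project onto (genre, aid) → {(eng, 19), (eng, 24), (eng, 30), (eng, 32), (k2, 19), (k2, 24), (k2, 30), (k2, 32), (mkt, 19), (mkt, 24), (mkt, 30), (mkt, 32), (ops, 31), (p1, 19), (p1, 24), (p1, 30), (p1, 32), (p2, 19), (p2, 24), (p2, 30), (p2, 32), (rd, 31)}
Apply σ_{aid <= 22}; surviving tuples: {(eng, 19), (k2, 19), (mkt, 19), (p1, 19), (p2, 19)}

{(eng, 19), (k2, 19), (mkt, 19), (p1, 19), (p2, 19)}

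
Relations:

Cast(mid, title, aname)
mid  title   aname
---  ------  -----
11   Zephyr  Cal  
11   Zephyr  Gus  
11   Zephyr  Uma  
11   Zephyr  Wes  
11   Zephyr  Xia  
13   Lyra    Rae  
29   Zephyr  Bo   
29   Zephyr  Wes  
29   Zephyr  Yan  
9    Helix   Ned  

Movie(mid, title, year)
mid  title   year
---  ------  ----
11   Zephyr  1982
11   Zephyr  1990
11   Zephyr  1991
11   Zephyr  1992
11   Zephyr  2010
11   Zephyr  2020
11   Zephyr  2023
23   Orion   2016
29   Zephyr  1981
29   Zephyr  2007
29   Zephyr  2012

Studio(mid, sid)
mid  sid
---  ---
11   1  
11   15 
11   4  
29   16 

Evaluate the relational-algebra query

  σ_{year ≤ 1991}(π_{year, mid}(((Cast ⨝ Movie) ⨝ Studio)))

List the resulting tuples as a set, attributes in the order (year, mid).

{(1981, 29), (1982, 11), (1990, 11), (1991, 11)}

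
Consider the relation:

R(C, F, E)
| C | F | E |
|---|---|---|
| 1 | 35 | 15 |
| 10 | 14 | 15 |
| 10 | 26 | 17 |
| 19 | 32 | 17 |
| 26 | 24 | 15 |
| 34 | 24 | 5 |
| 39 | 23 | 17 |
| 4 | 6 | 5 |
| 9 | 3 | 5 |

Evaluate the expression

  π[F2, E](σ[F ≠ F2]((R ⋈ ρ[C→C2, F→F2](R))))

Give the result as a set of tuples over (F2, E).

{(14, 15), (23, 17), (24, 15), (24, 5), (26, 17), (3, 5), (32, 17), (35, 15), (6, 5)}

ρ[C→C2, F→F2]: schema becomes (C2, F2, E); tuples unchanged.
R ⋈ ρ[C→C2, F→F2](R) (natural join on E): {(1, 35, 15, 1, 35), (1, 35, 15, 10, 14), (1, 35, 15, 26, 24), (10, 14, 15, 1, 35), (10, 14, 15, 10, 14), (10, 14, 15, 26, 24), (10, 26, 17, 10, 26), (10, 26, 17, 19, 32), (10, 26, 17, 39, 23), (19, 32, 17, 10, 26), (19, 32, 17, 19, 32), (19, 32, 17, 39, 23), (26, 24, 15, 1, 35), (26, 24, 15, 10, 14), (26, 24, 15, 26, 24), (34, 24, 5, 34, 24), (34, 24, 5, 4, 6), (34, 24, 5, 9, 3), (39, 23, 17, 10, 26), (39, 23, 17, 19, 32), (39, 23, 17, 39, 23), (4, 6, 5, 34, 24), (4, 6, 5, 4, 6), (4, 6, 5, 9, 3), (9, 3, 5, 34, 24), (9, 3, 5, 4, 6), (9, 3, 5, 9, 3)}
σ[F ≠ F2]: keep tuples satisfying F ≠ F2 → {(1, 35, 15, 10, 14), (1, 35, 15, 26, 24), (10, 14, 15, 1, 35), (10, 14, 15, 26, 24), (10, 26, 17, 19, 32), (10, 26, 17, 39, 23), (19, 32, 17, 10, 26), (19, 32, 17, 39, 23), (26, 24, 15, 1, 35), (26, 24, 15, 10, 14), (34, 24, 5, 4, 6), (34, 24, 5, 9, 3), (39, 23, 17, 10, 26), (39, 23, 17, 19, 32), (4, 6, 5, 34, 24), (4, 6, 5, 9, 3), (9, 3, 5, 34, 24), (9, 3, 5, 4, 6)}
Projecting to F2, E (9 duplicate(s) eliminated): {(14, 15), (23, 17), (24, 15), (24, 5), (26, 17), (3, 5), (32, 17), (35, 15), (6, 5)}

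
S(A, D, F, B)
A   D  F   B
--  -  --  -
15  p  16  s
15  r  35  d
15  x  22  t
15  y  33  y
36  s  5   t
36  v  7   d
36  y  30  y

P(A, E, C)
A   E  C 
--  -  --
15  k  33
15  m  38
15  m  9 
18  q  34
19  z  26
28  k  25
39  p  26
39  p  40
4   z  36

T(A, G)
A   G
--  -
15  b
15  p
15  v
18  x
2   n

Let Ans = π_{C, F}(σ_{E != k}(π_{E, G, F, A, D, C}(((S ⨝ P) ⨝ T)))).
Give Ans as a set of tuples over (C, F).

Joining S and P on A yields {(15, p, 16, s, k, 33), (15, p, 16, s, m, 38), (15, p, 16, s, m, 9), (15, r, 35, d, k, 33), (15, r, 35, d, m, 38), (15, r, 35, d, m, 9), (15, x, 22, t, k, 33), (15, x, 22, t, m, 38), (15, x, 22, t, m, 9), (15, y, 33, y, k, 33), (15, y, 33, y, m, 38), (15, y, 33, y, m, 9)}.
Joining (S ⨝ P) and T on A yields {(15, p, 16, s, k, 33, b), (15, p, 16, s, k, 33, p), (15, p, 16, s, k, 33, v), (15, p, 16, s, m, 38, b), (15, p, 16, s, m, 38, p), (15, p, 16, s, m, 38, v), (15, p, 16, s, m, 9, b), (15, p, 16, s, m, 9, p), (15, p, 16, s, m, 9, v), (15, r, 35, d, k, 33, b), (15, r, 35, d, k, 33, p), (15, r, 35, d, k, 33, v), (15, r, 35, d, m, 38, b), (15, r, 35, d, m, 38, p), (15, r, 35, d, m, 38, v), (15, r, 35, d, m, 9, b), (15, r, 35, d, m, 9, p), (15, r, 35, d, m, 9, v), (15, x, 22, t, k, 33, b), (15, x, 22, t, k, 33, p), (15, x, 22, t, k, 33, v), (15, x, 22, t, m, 38, b), (15, x, 22, t, m, 38, p), (15, x, 22, t, m, 38, v), (15, x, 22, t, m, 9, b), (15, x, 22, t, m, 9, p), (15, x, 22, t, m, 9, v), (15, y, 33, y, k, 33, b), (15, y, 33, y, k, 33, p), (15, y, 33, y, k, 33, v), (15, y, 33, y, m, 38, b), (15, y, 33, y, m, 38, p), (15, y, 33, y, m, 38, v), (15, y, 33, y, m, 9, b), (15, y, 33, y, m, 9, p), (15, y, 33, y, m, 9, v)}.
π[E, G, F, A, D, C]: project onto (E, G, F, A, D, C) → {(k, b, 16, 15, p, 33), (k, b, 22, 15, x, 33), (k, b, 33, 15, y, 33), (k, b, 35, 15, r, 33), (k, p, 16, 15, p, 33), (k, p, 22, 15, x, 33), (k, p, 33, 15, y, 33), (k, p, 35, 15, r, 33), (k, v, 16, 15, p, 33), (k, v, 22, 15, x, 33), (k, v, 33, 15, y, 33), (k, v, 35, 15, r, 33), (m, b, 16, 15, p, 38), (m, b, 16, 15, p, 9), (m, b, 22, 15, x, 38), (m, b, 22, 15, x, 9), (m, b, 33, 15, y, 38), (m, b, 33, 15, y, 9), (m, b, 35, 15, r, 38), (m, b, 35, 15, r, 9), (m, p, 16, 15, p, 38), (m, p, 16, 15, p, 9), (m, p, 22, 15, x, 38), (m, p, 22, 15, x, 9), (m, p, 33, 15, y, 38), (m, p, 33, 15, y, 9), (m, p, 35, 15, r, 38), (m, p, 35, 15, r, 9), (m, v, 16, 15, p, 38), (m, v, 16, 15, p, 9), (m, v, 22, 15, x, 38), (m, v, 22, 15, x, 9), (m, v, 33, 15, y, 38), (m, v, 33, 15, y, 9), (m, v, 35, 15, r, 38), (m, v, 35, 15, r, 9)}
Apply σ_{E != k}; surviving tuples: {(m, b, 16, 15, p, 38), (m, b, 16, 15, p, 9), (m, b, 22, 15, x, 38), (m, b, 22, 15, x, 9), (m, b, 33, 15, y, 38), (m, b, 33, 15, y, 9), (m, b, 35, 15, r, 38), (m, b, 35, 15, r, 9), (m, p, 16, 15, p, 38), (m, p, 16, 15, p, 9), (m, p, 22, 15, x, 38), (m, p, 22, 15, x, 9), (m, p, 33, 15, y, 38), (m, p, 33, 15, y, 9), (m, p, 35, 15, r, 38), (m, p, 35, 15, r, 9), (m, v, 16, 15, p, 38), (m, v, 16, 15, p, 9), (m, v, 22, 15, x, 38), (m, v, 22, 15, x, 9), (m, v, 33, 15, y, 38), (m, v, 33, 15, y, 9), (m, v, 35, 15, r, 38), (m, v, 35, 15, r, 9)}
π[C, F]: project onto (C, F) (16 duplicate(s) eliminated) → {(38, 16), (38, 22), (38, 33), (38, 35), (9, 16), (9, 22), (9, 33), (9, 35)}

{(38, 16), (38, 22), (38, 33), (38, 35), (9, 16), (9, 22), (9, 33), (9, 35)}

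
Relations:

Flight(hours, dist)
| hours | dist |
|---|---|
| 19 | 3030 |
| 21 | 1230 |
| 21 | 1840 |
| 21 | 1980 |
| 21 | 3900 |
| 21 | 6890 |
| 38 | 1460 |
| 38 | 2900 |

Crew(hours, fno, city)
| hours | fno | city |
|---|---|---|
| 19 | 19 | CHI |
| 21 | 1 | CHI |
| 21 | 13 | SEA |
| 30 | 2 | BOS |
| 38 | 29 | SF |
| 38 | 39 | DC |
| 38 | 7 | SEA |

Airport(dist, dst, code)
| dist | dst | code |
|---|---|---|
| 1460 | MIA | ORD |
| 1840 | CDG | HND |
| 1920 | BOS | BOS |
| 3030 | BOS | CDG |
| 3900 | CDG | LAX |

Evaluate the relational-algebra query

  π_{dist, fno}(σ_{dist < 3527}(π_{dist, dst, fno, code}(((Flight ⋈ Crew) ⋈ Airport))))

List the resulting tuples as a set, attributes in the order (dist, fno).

Flight ⋈ Crew (natural join on hours): {(19, 3030, 19, CHI), (21, 1230, 1, CHI), (21, 1230, 13, SEA), (21, 1840, 1, CHI), (21, 1840, 13, SEA), (21, 1980, 1, CHI), (21, 1980, 13, SEA), (21, 3900, 1, CHI), (21, 3900, 13, SEA), (21, 6890, 1, CHI), (21, 6890, 13, SEA), (38, 1460, 29, SF), (38, 1460, 39, DC), (38, 1460, 7, SEA), (38, 2900, 29, SF), (38, 2900, 39, DC), (38, 2900, 7, SEA)}
(Flight ⋈ Crew) ⋈ Airport (natural join on dist): {(19, 3030, 19, CHI, BOS, CDG), (21, 1840, 1, CHI, CDG, HND), (21, 1840, 13, SEA, CDG, HND), (21, 3900, 1, CHI, CDG, LAX), (21, 3900, 13, SEA, CDG, LAX), (38, 1460, 29, SF, MIA, ORD), (38, 1460, 39, DC, MIA, ORD), (38, 1460, 7, SEA, MIA, ORD)}
π_{dist, dst, fno, code} gives {(1460, MIA, 29, ORD), (1460, MIA, 39, ORD), (1460, MIA, 7, ORD), (1840, CDG, 1, HND), (1840, CDG, 13, HND), (3030, BOS, 19, CDG), (3900, CDG, 1, LAX), (3900, CDG, 13, LAX)}.
σ[dist < 3527]: keep tuples satisfying dist < 3527 → {(1460, MIA, 29, ORD), (1460, MIA, 39, ORD), (1460, MIA, 7, ORD), (1840, CDG, 1, HND), (1840, CDG, 13, HND), (3030, BOS, 19, CDG)}
π_{dist, fno} gives {(1460, 29), (1460, 39), (1460, 7), (1840, 1), (1840, 13), (3030, 19)}.

{(1460, 29), (1460, 39), (1460, 7), (1840, 1), (1840, 13), (3030, 19)}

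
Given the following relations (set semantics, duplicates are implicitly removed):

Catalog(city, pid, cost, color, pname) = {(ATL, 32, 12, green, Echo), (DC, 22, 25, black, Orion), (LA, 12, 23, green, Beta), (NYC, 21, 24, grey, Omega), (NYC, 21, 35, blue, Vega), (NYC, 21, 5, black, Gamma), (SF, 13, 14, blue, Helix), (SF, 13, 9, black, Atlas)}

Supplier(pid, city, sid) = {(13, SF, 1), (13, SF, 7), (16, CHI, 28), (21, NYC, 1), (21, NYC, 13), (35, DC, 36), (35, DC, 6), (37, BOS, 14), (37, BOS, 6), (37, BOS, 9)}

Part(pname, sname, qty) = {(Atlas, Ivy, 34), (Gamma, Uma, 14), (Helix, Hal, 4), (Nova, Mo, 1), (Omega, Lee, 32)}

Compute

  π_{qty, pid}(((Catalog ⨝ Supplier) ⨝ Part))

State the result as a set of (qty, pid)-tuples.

Joining Catalog and Supplier on city, pid yields {(NYC, 21, 24, grey, Omega, 1), (NYC, 21, 24, grey, Omega, 13), (NYC, 21, 35, blue, Vega, 1), (NYC, 21, 35, blue, Vega, 13), (NYC, 21, 5, black, Gamma, 1), (NYC, 21, 5, black, Gamma, 13), (SF, 13, 14, blue, Helix, 1), (SF, 13, 14, blue, Helix, 7), (SF, 13, 9, black, Atlas, 1), (SF, 13, 9, black, Atlas, 7)}.
Joining (Catalog ⨝ Supplier) and Part on pname yields {(NYC, 21, 24, grey, Omega, 1, Lee, 32), (NYC, 21, 24, grey, Omega, 13, Lee, 32), (NYC, 21, 5, black, Gamma, 1, Uma, 14), (NYC, 21, 5, black, Gamma, 13, Uma, 14), (SF, 13, 14, blue, Helix, 1, Hal, 4), (SF, 13, 14, blue, Helix, 7, Hal, 4), (SF, 13, 9, black, Atlas, 1, Ivy, 34), (SF, 13, 9, black, Atlas, 7, Ivy, 34)}.
π_{qty, pid} gives {(14, 21), (32, 21), (34, 13), (4, 13)} (4 duplicate(s) eliminated).

{(14, 21), (32, 21), (34, 13), (4, 13)}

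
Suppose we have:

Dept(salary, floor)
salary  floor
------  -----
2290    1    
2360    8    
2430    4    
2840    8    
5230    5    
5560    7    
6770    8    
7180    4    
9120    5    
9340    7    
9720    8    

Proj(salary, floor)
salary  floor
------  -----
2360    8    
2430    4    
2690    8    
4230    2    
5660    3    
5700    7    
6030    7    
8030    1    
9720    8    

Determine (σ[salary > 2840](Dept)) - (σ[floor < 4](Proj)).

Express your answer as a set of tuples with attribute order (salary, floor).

{(5230, 5), (5560, 7), (6770, 8), (7180, 4), (9120, 5), (9340, 7), (9720, 8)}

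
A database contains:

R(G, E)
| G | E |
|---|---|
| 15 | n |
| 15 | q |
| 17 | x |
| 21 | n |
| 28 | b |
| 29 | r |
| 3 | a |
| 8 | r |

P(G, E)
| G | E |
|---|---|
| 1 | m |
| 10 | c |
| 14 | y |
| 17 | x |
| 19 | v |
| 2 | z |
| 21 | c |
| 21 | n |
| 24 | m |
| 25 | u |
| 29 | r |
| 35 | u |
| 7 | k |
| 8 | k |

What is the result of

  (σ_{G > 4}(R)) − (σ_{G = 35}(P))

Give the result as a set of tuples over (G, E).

Filtering on G > 4 leaves {(15, n), (15, q), (17, x), (21, n), (28, b), (29, r), (8, r)}.
Filtering on G = 35 leaves {(35, u)}.
Difference: {(15, n), (15, q), (17, x), (21, n), (28, b), (29, r), (8, r)} with {(35, u)} → {(15, n), (15, q), (17, x), (21, n), (28, b), (29, r), (8, r)}

{(15, n), (15, q), (17, x), (21, n), (28, b), (29, r), (8, r)}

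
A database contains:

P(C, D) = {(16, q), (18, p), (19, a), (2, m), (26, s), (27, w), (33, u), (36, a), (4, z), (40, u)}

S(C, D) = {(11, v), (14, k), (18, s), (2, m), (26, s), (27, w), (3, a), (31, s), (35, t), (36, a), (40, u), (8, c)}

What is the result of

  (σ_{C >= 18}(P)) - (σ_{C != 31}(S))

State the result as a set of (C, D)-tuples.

Apply σ_{C >= 18}; surviving tuples: {(18, p), (19, a), (26, s), (27, w), (33, u), (36, a), (40, u)}
Apply σ_{C != 31}; surviving tuples: {(11, v), (14, k), (18, s), (2, m), (26, s), (27, w), (3, a), (35, t), (36, a), (40, u), (8, c)}
Set difference of the two operands is {(18, p), (19, a), (33, u)}.

{(18, p), (19, a), (33, u)}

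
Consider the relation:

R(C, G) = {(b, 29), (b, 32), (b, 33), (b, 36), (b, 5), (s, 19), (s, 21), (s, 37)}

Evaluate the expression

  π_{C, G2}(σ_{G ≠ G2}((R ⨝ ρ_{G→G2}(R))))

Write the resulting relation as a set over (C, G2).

{(b, 29), (b, 32), (b, 33), (b, 36), (b, 5), (s, 19), (s, 21), (s, 37)}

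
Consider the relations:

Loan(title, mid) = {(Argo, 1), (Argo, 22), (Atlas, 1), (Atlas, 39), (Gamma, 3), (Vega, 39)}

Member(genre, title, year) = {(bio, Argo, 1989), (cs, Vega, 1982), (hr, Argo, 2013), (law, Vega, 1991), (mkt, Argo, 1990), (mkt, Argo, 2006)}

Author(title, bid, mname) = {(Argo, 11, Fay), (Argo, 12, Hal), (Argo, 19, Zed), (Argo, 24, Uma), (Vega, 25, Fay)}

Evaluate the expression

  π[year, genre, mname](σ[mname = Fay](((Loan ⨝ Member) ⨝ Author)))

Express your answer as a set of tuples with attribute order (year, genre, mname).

Natural join on title: {(Argo, 1, bio, 1989), (Argo, 1, hr, 2013), (Argo, 1, mkt, 1990), (Argo, 1, mkt, 2006), (Argo, 22, bio, 1989), (Argo, 22, hr, 2013), (Argo, 22, mkt, 1990), (Argo, 22, mkt, 2006), (Vega, 39, cs, 1982), (Vega, 39, law, 1991)}
Natural join on title: {(Argo, 1, bio, 1989, 11, Fay), (Argo, 1, bio, 1989, 12, Hal), (Argo, 1, bio, 1989, 19, Zed), (Argo, 1, bio, 1989, 24, Uma), (Argo, 1, hr, 2013, 11, Fay), (Argo, 1, hr, 2013, 12, Hal), (Argo, 1, hr, 2013, 19, Zed), (Argo, 1, hr, 2013, 24, Uma), (Argo, 1, mkt, 1990, 11, Fay), (Argo, 1, mkt, 1990, 12, Hal), (Argo, 1, mkt, 1990, 19, Zed), (Argo, 1, mkt, 1990, 24, Uma), (Argo, 1, mkt, 2006, 11, Fay), (Argo, 1, mkt, 2006, 12, Hal), (Argo, 1, mkt, 2006, 19, Zed), (Argo, 1, mkt, 2006, 24, Uma), (Argo, 22, bio, 1989, 11, Fay), (Argo, 22, bio, 1989, 12, Hal), (Argo, 22, bio, 1989, 19, Zed), (Argo, 22, bio, 1989, 24, Uma), (Argo, 22, hr, 2013, 11, Fay), (Argo, 22, hr, 2013, 12, Hal), (Argo, 22, hr, 2013, 19, Zed), (Argo, 22, hr, 2013, 24, Uma), (Argo, 22, mkt, 1990, 11, Fay), (Argo, 22, mkt, 1990, 12, Hal), (Argo, 22, mkt, 1990, 19, Zed), (Argo, 22, mkt, 1990, 24, Uma), (Argo, 22, mkt, 2006, 11, Fay), (Argo, 22, mkt, 2006, 12, Hal), (Argo, 22, mkt, 2006, 19, Zed), (Argo, 22, mkt, 2006, 24, Uma), (Vega, 39, cs, 1982, 25, Fay), (Vega, 39, law, 1991, 25, Fay)}
Selection mname = Fay: {(Argo, 1, bio, 1989, 11, Fay), (Argo, 1, hr, 2013, 11, Fay), (Argo, 1, mkt, 1990, 11, Fay), (Argo, 1, mkt, 2006, 11, Fay), (Argo, 22, bio, 1989, 11, Fay), (Argo, 22, hr, 2013, 11, Fay), (Argo, 22, mkt, 1990, 11, Fay), (Argo, 22, mkt, 2006, 11, Fay), (Vega, 39, cs, 1982, 25, Fay), (Vega, 39, law, 1991, 25, Fay)}
π_{year, genre, mname} gives {(1982, cs, Fay), (1989, bio, Fay), (1990, mkt, Fay), (1991, law, Fay), (2006, mkt, Fay), (2013, hr, Fay)} (4 duplicate(s) eliminated).

{(1982, cs, Fay), (1989, bio, Fay), (1990, mkt, Fay), (1991, law, Fay), (2006, mkt, Fay), (2013, hr, Fay)}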